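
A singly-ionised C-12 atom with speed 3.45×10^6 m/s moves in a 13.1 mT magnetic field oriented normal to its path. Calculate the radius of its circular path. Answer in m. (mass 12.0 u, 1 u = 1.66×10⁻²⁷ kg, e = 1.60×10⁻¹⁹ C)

The magnetic force provides the centripetal force: qvB = mv²/r, so r = mv/(qB).
r = (1.99×10^-26 kg)(3.45×10^6 m/s) / [(1×1.60×10^-19 C)(0.0131 T)] = 32.8 m.

r ≈ 32.8 m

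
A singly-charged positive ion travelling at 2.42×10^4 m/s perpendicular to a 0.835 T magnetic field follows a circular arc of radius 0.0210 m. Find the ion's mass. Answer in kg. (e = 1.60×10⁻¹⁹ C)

qvB = mv²/r ⇒ m = qBr/v.
m = (1×1.60×10^-19)(0.835)(0.0210) / (2.42×10^4) = 1.16×10^-25 kg.

m ≈ 1.16×10^-25 kg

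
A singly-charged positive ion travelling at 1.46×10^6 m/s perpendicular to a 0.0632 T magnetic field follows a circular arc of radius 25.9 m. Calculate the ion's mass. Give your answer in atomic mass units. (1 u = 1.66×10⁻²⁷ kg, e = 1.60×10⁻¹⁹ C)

qvB = mv²/r ⇒ m = qBr/v.
m = (1×1.60×10^-19)(0.0632)(25.9) / (1.46×10^6) = 1.79×10^-25 kg = 108 u.

m ≈ 108 u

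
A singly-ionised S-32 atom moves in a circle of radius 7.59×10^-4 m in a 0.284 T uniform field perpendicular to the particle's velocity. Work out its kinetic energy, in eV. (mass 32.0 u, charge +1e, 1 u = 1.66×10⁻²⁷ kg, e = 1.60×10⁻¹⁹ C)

K ≈ 0.0700 eV

v = qBr/m = (1×1.60×10^-19)(0.284)(7.59×10^-4) / (5.31×10^-26) = 649 m/s.
K = ½mv² = 0.5·(5.31×10^-26)·(649)² = 1.12×10^-20 J = 0.0700 eV.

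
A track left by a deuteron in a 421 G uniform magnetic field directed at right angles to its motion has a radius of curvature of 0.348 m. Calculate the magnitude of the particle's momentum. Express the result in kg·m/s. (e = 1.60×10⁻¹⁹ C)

Since qvB = mv²/r, the momentum p = mv = qBr.
p = (1×1.60×10^-19)(0.0421)(0.348) = 2.34×10^-21 kg·m/s.

p ≈ 2.34×10^-21 kg·m/s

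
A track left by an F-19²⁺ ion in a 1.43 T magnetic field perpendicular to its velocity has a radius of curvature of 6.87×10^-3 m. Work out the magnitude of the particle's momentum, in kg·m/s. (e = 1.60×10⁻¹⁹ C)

Since qvB = mv²/r, the momentum p = mv = qBr.
p = (2×1.60×10^-19)(1.43)(6.87×10^-3) = 3.14×10^-21 kg·m/s.

p ≈ 3.14×10^-21 kg·m/s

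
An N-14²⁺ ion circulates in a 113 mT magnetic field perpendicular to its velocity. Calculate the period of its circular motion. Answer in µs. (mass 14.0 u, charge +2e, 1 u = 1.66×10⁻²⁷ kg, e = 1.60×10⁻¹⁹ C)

The cyclotron period is independent of speed: T = 2πm/(qB).
T = 2π(2.32×10^-26) / [(2×1.60×10^-19)(0.113)] = 4.04×10^-6 s.

T ≈ 4.04 µs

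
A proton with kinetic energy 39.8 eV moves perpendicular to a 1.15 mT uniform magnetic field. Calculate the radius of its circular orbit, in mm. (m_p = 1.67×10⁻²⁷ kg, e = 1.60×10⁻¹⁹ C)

Convert the energy: K = 39.8 eV = 6.37×10^-18 J.
v = √(2K/m) = √(2·6.37×10^-18/1.67×10^-27) = 8.73×10^4 m/s.
r = mv/(qB) = (1.67×10^-27)(8.73×10^4) / [(1×1.60×10^-19)(1.15×10^-3)] = 0.793 m.

r ≈ 793 mm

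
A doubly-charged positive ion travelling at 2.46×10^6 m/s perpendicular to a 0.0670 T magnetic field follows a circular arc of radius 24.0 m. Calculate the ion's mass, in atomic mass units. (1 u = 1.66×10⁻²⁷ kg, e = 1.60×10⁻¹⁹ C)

m ≈ 126 u

qvB = mv²/r ⇒ m = qBr/v.
m = (2×1.60×10^-19)(0.0670)(24.0) / (2.46×10^6) = 2.09×10^-25 kg = 126 u.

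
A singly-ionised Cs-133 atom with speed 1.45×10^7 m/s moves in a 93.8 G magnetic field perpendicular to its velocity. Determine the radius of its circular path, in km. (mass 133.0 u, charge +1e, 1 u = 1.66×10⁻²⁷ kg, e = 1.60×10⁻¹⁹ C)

r ≈ 2.13 km

The magnetic force provides the centripetal force: qvB = mv²/r, so r = mv/(qB).
r = (2.21×10^-25 kg)(1.45×10^7 m/s) / [(1×1.60×10^-19 C)(9.38×10^-3 T)] = 2130 m.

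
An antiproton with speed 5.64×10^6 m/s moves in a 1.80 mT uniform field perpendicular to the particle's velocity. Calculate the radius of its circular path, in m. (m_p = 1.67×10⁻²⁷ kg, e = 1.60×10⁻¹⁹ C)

r ≈ 32.7 m

The magnetic force provides the centripetal force: qvB = mv²/r, so r = mv/(qB).
r = (1.67×10^-27 kg)(5.64×10^6 m/s) / [(1×1.60×10^-19 C)(1.80×10^-3 T)] = 32.7 m.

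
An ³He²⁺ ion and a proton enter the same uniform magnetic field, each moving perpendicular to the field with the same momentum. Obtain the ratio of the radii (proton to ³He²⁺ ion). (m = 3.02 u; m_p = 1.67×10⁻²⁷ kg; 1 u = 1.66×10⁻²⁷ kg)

ratio ≈ 2.00

r = p/(qB) ⇒ at equal p, r ∝ 1/q.
r_{proton}/r_{³He²⁺ ion} = 2.00.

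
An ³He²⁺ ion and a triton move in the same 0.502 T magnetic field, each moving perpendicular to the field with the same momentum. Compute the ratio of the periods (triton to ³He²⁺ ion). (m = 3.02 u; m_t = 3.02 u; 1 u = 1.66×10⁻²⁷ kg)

T = 2πm/(qB) is independent of speed, so T₂/T₁ = (m₂/q₂)/(m₁/q₁).
T_{triton}/T_{³He²⁺ ion} = (5.01×10^-27/1e) / (5.01×10^-27/2e) = 2.00.

ratio ≈ 2.00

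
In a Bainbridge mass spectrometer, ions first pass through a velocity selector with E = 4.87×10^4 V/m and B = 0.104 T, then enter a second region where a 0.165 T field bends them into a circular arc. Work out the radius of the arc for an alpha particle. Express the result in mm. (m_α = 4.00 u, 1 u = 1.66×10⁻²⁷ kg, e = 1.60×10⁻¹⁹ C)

The selector passes v = E/B = 4.87×10^4/0.104 = 4.68×10^5 m/s.
In the deflection region, r = mv/(qB₂) = (6.64×10^-27)(4.68×10^5) / [(2×1.60×10^-19)(0.165)] = 0.0589 m.

r ≈ 58.9 mm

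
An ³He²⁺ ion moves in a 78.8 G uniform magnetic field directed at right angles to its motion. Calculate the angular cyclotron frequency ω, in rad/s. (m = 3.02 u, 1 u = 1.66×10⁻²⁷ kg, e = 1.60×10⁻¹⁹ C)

ω ≈ 5.03×10^5 rad/s

ω = qB/m = (2×1.60×10^-19)(7.88×10^-3) / (5.01×10^-27) = 5.03×10^5 rad/s.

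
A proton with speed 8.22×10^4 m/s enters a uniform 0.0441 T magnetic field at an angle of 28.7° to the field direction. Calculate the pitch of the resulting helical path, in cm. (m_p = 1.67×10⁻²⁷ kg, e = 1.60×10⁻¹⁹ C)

The velocity component along B is v∥ = v cos28.7° = 7.21×10^4 m/s.
The cyclotron period T = 2πm/(qB) = 1.49×10^-6 s is set by m, q, B alone.
Pitch = v∥·T = (7.21×10^4)(1.49×10^-6) = 0.107 m.

pitch ≈ 10.7 cm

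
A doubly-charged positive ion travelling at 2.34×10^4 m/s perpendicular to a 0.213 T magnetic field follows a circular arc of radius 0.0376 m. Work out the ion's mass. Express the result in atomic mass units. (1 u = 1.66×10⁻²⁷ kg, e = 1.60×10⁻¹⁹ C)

m ≈ 66.0 u

qvB = mv²/r ⇒ m = qBr/v.
m = (2×1.60×10^-19)(0.213)(0.0376) / (2.34×10^4) = 1.10×10^-25 kg = 66.0 u.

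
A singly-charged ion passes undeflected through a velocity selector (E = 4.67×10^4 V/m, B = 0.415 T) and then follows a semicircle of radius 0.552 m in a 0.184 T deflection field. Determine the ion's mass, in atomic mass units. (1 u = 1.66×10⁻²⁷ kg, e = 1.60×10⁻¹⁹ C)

m ≈ 87.0 u

v = E/B₁ = 1.13×10^5 m/s.
From r = mv/(qB₂), m = qB₂r/v = (1×1.60×10^-19)(0.184)(0.552) / (1.13×10^5) = 1.44×10^-25 kg.
In atomic mass units: m = 1.44×10^-25 / 1.66×10^-27 = 87.0 u.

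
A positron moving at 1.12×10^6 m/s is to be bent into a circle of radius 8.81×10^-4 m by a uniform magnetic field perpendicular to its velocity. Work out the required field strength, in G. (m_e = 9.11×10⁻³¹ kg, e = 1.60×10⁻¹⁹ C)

B ≈ 72.4 G

qvB = mv²/r gives B = mv/(qr).
B = (9.11×10^-31)(1.12×10^6) / [(1×1.60×10^-19)(8.81×10^-4)] = 7.24×10^-3 T.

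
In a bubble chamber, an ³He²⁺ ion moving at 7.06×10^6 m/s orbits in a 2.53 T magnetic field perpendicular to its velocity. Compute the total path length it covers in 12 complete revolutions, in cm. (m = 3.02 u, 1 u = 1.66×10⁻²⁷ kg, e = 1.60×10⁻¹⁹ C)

r = mv/(qB) = 0.0437 m, so one revolution covers 2πr = 0.275 m.
In 12 revolutions: L = 12·2πr = 3.30 m.

L ≈ 330 cm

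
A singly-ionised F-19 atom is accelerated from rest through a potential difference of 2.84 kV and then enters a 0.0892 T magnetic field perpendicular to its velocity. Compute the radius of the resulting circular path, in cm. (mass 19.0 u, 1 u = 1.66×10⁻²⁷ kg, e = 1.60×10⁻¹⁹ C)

r ≈ 37.5 cm

The kinetic energy gained is K = qV = (1×1.60×10^-19)(2840) = 4.54×10^-16 J.
v = √(2K/m) = 1.70×10^5 m/s.
r = mv/(qB) = (3.15×10^-26)(1.70×10^5) / [(1×1.60×10^-19)(0.0892)] = 0.375 m.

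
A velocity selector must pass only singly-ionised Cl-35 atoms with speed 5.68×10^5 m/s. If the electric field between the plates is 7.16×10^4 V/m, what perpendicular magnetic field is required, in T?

qE = qvB ⇒ B = E/v = (7.16×10^4) / (5.68×10^5) = 0.126 T.

B ≈ 0.126 T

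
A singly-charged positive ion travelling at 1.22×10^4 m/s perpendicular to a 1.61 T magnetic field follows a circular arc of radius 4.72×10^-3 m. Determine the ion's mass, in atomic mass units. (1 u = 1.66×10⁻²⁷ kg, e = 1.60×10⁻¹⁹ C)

m ≈ 60.0 u

qvB = mv²/r ⇒ m = qBr/v.
m = (1×1.60×10^-19)(1.61)(4.72×10^-3) / (1.22×10^4) = 9.97×10^-26 kg = 60.0 u.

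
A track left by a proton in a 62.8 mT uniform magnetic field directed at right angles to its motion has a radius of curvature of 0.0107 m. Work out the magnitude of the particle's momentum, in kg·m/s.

p ≈ 1.08×10^-22 kg·m/s

Since qvB = mv²/r, the momentum p = mv = qBr.
p = (1×1.60×10^-19)(0.0628)(0.0107) = 1.08×10^-22 kg·m/s.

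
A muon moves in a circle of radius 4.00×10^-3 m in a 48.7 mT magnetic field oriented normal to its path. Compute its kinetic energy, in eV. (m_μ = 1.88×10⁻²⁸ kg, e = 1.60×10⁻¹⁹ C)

v = qBr/m = (1×1.60×10^-19)(0.0487)(4.00×10^-3) / (1.88×10^-28) = 1.66×10^5 m/s.
K = ½mv² = 0.5·(1.88×10^-28)·(1.66×10^5)² = 2.58×10^-18 J = 16.1 eV.

K ≈ 16.1 eV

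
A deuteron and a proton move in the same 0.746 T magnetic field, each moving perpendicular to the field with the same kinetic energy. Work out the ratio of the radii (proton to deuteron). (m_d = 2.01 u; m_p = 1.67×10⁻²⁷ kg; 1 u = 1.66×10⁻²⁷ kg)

r = √(2mK)/(qB) ⇒ at equal K, r ∝ √m/q.
r_{proton}/r_{deuteron} = 0.707.

ratio ≈ 0.707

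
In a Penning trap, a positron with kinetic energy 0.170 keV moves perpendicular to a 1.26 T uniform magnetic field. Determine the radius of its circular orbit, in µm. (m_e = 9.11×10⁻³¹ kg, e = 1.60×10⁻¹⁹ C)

Convert the energy: K = 0.170 keV = 2.72×10^-17 J.
v = √(2K/m) = √(2·2.72×10^-17/9.11×10^-31) = 7.73×10^6 m/s.
r = mv/(qB) = (9.11×10^-31)(7.73×10^6) / [(1×1.60×10^-19)(1.26)] = 3.49×10^-5 m.

r ≈ 34.9 µm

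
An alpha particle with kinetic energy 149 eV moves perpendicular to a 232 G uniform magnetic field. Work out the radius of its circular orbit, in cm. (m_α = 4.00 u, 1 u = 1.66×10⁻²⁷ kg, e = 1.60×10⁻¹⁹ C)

Convert the energy: K = 149 eV = 2.38×10^-17 J.
v = √(2K/m) = √(2·2.38×10^-17/6.64×10^-27) = 8.47×10^4 m/s.
r = mv/(qB) = (6.64×10^-27)(8.47×10^4) / [(2×1.60×10^-19)(0.0232)] = 0.0758 m.

r ≈ 7.58 cm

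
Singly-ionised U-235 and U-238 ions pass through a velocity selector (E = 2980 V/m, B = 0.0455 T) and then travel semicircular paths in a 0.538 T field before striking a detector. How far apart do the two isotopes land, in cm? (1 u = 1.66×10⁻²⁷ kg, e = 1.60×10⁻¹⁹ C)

Both emerge at v = E/B₁ = 6.55×10^4 m/s.
r = mv/(qB₂), so r₁ = 0.29681 m and r₂ = 0.30060 m, giving Δr = 3.79×10^-3 m.
After a semicircle each ion lands a diameter 2r from the entry slit, so the separation is 2Δr = 7.58×10^-3 m.

Δd ≈ 0.758 cm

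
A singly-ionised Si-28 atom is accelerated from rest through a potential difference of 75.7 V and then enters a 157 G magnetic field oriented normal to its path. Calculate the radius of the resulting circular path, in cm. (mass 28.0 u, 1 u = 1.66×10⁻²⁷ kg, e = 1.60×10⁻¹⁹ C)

r ≈ 42.2 cm

The kinetic energy gained is K = qV = (1×1.60×10^-19)(75.7) = 1.21×10^-17 J.
v = √(2K/m) = 2.28×10^4 m/s.
r = mv/(qB) = (4.65×10^-26)(2.28×10^4) / [(1×1.60×10^-19)(0.0157)] = 0.422 m.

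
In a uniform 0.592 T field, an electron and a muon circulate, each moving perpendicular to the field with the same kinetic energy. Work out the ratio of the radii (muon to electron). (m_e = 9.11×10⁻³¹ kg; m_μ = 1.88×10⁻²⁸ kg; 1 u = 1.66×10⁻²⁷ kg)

r = √(2mK)/(qB) ⇒ at equal K, r ∝ √m/q.
r_{muon}/r_{electron} = 14.4.

ratio ≈ 14.4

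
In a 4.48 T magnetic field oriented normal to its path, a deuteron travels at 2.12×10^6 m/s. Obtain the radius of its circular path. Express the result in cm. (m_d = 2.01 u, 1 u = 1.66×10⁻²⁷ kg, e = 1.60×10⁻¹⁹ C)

r ≈ 0.987 cm

The magnetic force provides the centripetal force: qvB = mv²/r, so r = mv/(qB).
r = (3.34×10^-27 kg)(2.12×10^6 m/s) / [(1×1.60×10^-19 C)(4.48 T)] = 9.87×10^-3 m.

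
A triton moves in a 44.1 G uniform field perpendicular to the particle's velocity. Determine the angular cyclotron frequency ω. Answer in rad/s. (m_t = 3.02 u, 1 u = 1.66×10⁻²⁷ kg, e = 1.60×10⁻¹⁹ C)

ω = qB/m = (1×1.60×10^-19)(4.41×10^-3) / (5.01×10^-27) = 1.41×10^5 rad/s.

ω ≈ 1.41×10^5 rad/s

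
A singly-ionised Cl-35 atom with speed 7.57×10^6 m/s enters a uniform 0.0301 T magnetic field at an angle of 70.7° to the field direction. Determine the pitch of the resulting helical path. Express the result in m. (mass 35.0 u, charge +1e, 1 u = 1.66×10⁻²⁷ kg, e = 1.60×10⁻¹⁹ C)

The velocity component along B is v∥ = v cos70.7° = 2.50×10^6 m/s.
The cyclotron period T = 2πm/(qB) = 7.58×10^-5 s is set by m, q, B alone.
Pitch = v∥·T = (2.50×10^6)(7.58×10^-5) = 190 m.

pitch ≈ 190 m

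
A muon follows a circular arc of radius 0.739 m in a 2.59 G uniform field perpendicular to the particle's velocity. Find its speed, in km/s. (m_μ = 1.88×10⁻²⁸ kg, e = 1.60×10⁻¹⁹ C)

v ≈ 163 km/s

From qvB = mv²/r, v = qBr/m.
v = (1×1.60×10^-19)(2.59×10^-4)(0.739) / (1.88×10^-28) = 1.63×10^5 m/s.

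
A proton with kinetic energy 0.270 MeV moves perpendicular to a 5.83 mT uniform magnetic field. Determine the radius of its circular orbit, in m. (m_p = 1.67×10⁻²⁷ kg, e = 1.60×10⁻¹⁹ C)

r ≈ 12.9 m

Convert the energy: K = 0.270 MeV = 4.32×10^-14 J.
v = √(2K/m) = √(2·4.32×10^-14/1.67×10^-27) = 7.19×10^6 m/s.
r = mv/(qB) = (1.67×10^-27)(7.19×10^6) / [(1×1.60×10^-19)(5.83×10^-3)] = 12.9 m.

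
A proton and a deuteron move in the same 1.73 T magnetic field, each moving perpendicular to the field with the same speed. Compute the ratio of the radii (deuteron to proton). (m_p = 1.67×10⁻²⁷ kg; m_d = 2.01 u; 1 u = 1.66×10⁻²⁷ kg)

r = mv/(qB) ⇒ at equal v, r ∝ m/q.
r_{deuteron}/r_{proton} = 2.00.

ratio ≈ 2.00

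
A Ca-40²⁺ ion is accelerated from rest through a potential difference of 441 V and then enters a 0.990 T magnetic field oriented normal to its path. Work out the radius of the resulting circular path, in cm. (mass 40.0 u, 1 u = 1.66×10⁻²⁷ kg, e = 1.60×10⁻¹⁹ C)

r ≈ 1.37 cm

The kinetic energy gained is K = qV = (2×1.60×10^-19)(441) = 1.41×10^-16 J.
v = √(2K/m) = 6.52×10^4 m/s.
r = mv/(qB) = (6.64×10^-26)(6.52×10^4) / [(2×1.60×10^-19)(0.990)] = 0.0137 m.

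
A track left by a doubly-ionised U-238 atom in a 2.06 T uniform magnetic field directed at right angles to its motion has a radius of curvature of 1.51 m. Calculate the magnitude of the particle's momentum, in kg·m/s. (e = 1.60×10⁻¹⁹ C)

Since qvB = mv²/r, the momentum p = mv = qBr.
p = (2×1.60×10^-19)(2.06)(1.51) = 9.95×10^-19 kg·m/s.

p ≈ 9.95×10^-19 kg·m/s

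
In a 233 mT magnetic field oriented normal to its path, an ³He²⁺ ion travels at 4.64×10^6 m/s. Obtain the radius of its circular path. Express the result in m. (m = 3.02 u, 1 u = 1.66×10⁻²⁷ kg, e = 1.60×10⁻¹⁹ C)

The magnetic force provides the centripetal force: qvB = mv²/r, so r = mv/(qB).
r = (5.01×10^-27 kg)(4.64×10^6 m/s) / [(2×1.60×10^-19 C)(0.233 T)] = 0.312 m.

r ≈ 0.312 m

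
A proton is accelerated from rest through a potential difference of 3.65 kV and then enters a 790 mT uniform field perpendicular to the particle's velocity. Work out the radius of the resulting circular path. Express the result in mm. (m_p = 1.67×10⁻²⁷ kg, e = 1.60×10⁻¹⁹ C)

r ≈ 11.0 mm

The kinetic energy gained is K = qV = (1×1.60×10^-19)(3650) = 5.84×10^-16 J.
v = √(2K/m) = 8.36×10^5 m/s.
r = mv/(qB) = (1.67×10^-27)(8.36×10^5) / [(1×1.60×10^-19)(0.790)] = 0.0110 m.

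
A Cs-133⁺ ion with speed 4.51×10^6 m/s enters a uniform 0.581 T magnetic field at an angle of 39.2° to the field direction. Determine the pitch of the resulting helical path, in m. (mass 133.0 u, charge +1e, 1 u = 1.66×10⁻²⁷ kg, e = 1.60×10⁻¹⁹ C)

pitch ≈ 52.2 m

The velocity component along B is v∥ = v cos39.2° = 3.49×10^6 m/s.
The cyclotron period T = 2πm/(qB) = 1.49×10^-5 s is set by m, q, B alone.
Pitch = v∥·T = (3.49×10^6)(1.49×10^-5) = 52.2 m.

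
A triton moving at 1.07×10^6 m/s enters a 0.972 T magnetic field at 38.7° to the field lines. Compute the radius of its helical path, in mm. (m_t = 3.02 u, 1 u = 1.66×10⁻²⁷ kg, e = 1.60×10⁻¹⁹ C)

r ≈ 21.6 mm

Only the perpendicular component v⊥ = v sin38.7° = 6.69×10^5 m/s is bent by the field.
r = m v⊥ /(qB) = (5.01×10^-27)(6.69×10^5) / [(1×1.60×10^-19)(0.972)] = 0.0216 m.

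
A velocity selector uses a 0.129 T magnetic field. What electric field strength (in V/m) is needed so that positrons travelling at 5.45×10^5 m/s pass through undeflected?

E ≈ 7.03×10^4 V/m

qE = qvB ⇒ E = vB = (5.45×10^5)(0.129) = 7.03×10^4 V/m.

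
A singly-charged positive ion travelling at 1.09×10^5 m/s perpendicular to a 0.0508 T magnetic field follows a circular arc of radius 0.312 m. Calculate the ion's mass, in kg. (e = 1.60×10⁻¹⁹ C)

m ≈ 2.33×10^-26 kg

qvB = mv²/r ⇒ m = qBr/v.
m = (1×1.60×10^-19)(0.0508)(0.312) / (1.09×10^5) = 2.33×10^-26 kg.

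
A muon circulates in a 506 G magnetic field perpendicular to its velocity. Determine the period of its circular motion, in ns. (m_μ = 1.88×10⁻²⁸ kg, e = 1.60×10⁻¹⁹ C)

T ≈ 146 ns

The cyclotron period is independent of speed: T = 2πm/(qB).
T = 2π(1.88×10^-28) / [(1×1.60×10^-19)(0.0506)] = 1.46×10^-7 s.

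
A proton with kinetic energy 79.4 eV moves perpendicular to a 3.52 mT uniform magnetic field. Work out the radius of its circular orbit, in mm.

Convert the energy: K = 79.4 eV = 1.27×10^-17 J.
v = √(2K/m) = √(2·1.27×10^-17/1.67×10^-27) = 1.23×10^5 m/s.
r = mv/(qB) = (1.67×10^-27)(1.23×10^5) / [(1×1.60×10^-19)(3.52×10^-3)] = 0.366 m.

r ≈ 366 mm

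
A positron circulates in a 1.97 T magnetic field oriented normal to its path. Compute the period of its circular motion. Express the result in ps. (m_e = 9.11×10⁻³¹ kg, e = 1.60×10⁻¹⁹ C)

The cyclotron period is independent of speed: T = 2πm/(qB).
T = 2π(9.11×10^-31) / [(1×1.60×10^-19)(1.97)] = 1.82×10^-11 s.

T ≈ 18.2 ps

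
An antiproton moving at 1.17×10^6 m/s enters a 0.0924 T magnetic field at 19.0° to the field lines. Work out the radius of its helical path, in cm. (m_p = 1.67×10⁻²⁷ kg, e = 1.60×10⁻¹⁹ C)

r ≈ 4.30 cm

Only the perpendicular component v⊥ = v sin19.0° = 3.81×10^5 m/s is bent by the field.
r = m v⊥ /(qB) = (1.67×10^-27)(3.81×10^5) / [(1×1.60×10^-19)(0.0924)] = 0.0430 m.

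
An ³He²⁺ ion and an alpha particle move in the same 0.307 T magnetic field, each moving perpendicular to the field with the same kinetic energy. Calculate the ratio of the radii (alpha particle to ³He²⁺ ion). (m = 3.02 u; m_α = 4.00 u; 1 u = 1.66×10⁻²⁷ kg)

ratio ≈ 1.15

r = √(2mK)/(qB) ⇒ at equal K, r ∝ √m/q.
r_{alpha particle}/r_{³He²⁺ ion} = 1.15.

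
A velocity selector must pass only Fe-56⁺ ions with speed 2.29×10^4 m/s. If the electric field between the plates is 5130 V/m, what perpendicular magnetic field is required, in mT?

qE = qvB ⇒ B = E/v = (5130) / (2.29×10^4) = 0.224 T.

B ≈ 224 mT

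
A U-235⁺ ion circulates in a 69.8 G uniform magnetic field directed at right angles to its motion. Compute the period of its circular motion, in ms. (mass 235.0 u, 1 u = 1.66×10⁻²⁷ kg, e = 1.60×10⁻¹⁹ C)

The cyclotron period is independent of speed: T = 2πm/(qB).
T = 2π(3.90×10^-25) / [(1×1.60×10^-19)(6.98×10^-3)] = 2.19×10^-3 s.

T ≈ 2.19 ms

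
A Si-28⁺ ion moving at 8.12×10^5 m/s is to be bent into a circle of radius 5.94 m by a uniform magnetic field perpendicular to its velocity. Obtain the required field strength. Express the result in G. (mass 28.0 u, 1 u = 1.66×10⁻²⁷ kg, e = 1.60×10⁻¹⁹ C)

B ≈ 397 G

qvB = mv²/r gives B = mv/(qr).
B = (4.65×10^-26)(8.12×10^5) / [(1×1.60×10^-19)(5.94)] = 0.0397 T.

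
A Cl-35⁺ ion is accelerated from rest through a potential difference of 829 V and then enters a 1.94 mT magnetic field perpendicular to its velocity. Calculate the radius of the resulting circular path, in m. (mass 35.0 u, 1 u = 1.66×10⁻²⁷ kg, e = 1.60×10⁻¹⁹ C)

The kinetic energy gained is K = qV = (1×1.60×10^-19)(829) = 1.33×10^-16 J.
v = √(2K/m) = 6.76×10^4 m/s.
r = mv/(qB) = (5.81×10^-26)(6.76×10^4) / [(1×1.60×10^-19)(1.94×10^-3)] = 12.6 m.

r ≈ 12.6 m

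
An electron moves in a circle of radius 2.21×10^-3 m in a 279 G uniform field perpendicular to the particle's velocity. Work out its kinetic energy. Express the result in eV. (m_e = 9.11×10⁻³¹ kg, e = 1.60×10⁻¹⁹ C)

v = qBr/m = (1×1.60×10^-19)(0.0279)(2.21×10^-3) / (9.11×10^-31) = 1.08×10^7 m/s.
K = ½mv² = 0.5·(9.11×10^-31)·(1.08×10^7)² = 5.34×10^-17 J = 334 eV.

K ≈ 334 eV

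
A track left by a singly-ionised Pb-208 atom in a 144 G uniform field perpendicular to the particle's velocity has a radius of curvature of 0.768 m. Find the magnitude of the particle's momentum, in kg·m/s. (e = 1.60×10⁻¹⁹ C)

Since qvB = mv²/r, the momentum p = mv = qBr.
p = (1×1.60×10^-19)(0.0144)(0.768) = 1.77×10^-21 kg·m/s.

p ≈ 1.77×10^-21 kg·m/s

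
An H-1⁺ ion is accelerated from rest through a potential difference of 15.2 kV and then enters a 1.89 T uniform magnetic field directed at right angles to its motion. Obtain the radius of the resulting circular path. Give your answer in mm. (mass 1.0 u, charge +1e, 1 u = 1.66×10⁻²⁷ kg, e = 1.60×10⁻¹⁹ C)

r ≈ 9.40 mm

The kinetic energy gained is K = qV = (1×1.60×10^-19)(1.52×10^4) = 2.43×10^-15 J.
v = √(2K/m) = 1.71×10^6 m/s.
r = mv/(qB) = (1.66×10^-27)(1.71×10^6) / [(1×1.60×10^-19)(1.89)] = 9.40×10^-3 m.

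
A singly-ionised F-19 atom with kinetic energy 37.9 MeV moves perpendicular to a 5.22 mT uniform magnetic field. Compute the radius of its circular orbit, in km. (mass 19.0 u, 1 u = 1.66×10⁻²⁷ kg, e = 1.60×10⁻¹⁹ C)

Convert the energy: K = 37.9 MeV = 6.06×10^-12 J.
v = √(2K/m) = √(2·6.06×10^-12/3.15×10^-26) = 1.96×10^7 m/s.
r = mv/(qB) = (3.15×10^-26)(1.96×10^7) / [(1×1.60×10^-19)(5.22×10^-3)] = 741 m.

r ≈ 0.741 km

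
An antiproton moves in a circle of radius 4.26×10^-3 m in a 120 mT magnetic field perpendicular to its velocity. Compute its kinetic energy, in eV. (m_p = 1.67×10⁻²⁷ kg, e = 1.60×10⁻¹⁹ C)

K ≈ 12.5 eV

v = qBr/m = (1×1.60×10^-19)(0.120)(4.26×10^-3) / (1.67×10^-27) = 4.90×10^4 m/s.
K = ½mv² = 0.5·(1.67×10^-27)·(4.90×10^4)² = 2.00×10^-18 J = 12.5 eV.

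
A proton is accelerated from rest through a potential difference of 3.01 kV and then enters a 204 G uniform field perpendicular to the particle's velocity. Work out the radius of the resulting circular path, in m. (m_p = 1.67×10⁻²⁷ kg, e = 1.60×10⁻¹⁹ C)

The kinetic energy gained is K = qV = (1×1.60×10^-19)(3010) = 4.82×10^-16 J.
v = √(2K/m) = 7.59×10^5 m/s.
r = mv/(qB) = (1.67×10^-27)(7.59×10^5) / [(1×1.60×10^-19)(0.0204)] = 0.389 m.

r ≈ 0.389 m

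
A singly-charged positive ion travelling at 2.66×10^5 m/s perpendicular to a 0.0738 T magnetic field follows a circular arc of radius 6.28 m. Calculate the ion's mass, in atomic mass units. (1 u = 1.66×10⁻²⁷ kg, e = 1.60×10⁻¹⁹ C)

qvB = mv²/r ⇒ m = qBr/v.
m = (1×1.60×10^-19)(0.0738)(6.28) / (2.66×10^5) = 2.79×10^-25 kg = 168 u.

m ≈ 168 u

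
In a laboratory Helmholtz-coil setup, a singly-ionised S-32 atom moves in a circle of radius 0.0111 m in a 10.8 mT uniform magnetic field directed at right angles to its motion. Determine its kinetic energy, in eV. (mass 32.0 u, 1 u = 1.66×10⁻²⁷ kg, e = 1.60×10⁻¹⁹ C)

v = qBr/m = (1×1.60×10^-19)(0.0108)(0.0111) / (5.31×10^-26) = 361 m/s.
K = ½mv² = 0.5·(5.31×10^-26)·(361)² = 3.46×10^-21 J = 0.0216 eV.

K ≈ 0.0216 eV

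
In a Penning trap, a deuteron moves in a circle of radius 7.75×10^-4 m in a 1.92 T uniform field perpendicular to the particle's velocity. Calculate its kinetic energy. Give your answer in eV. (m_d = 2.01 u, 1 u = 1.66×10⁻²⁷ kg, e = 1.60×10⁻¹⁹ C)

v = qBr/m = (1×1.60×10^-19)(1.92)(7.75×10^-4) / (3.34×10^-27) = 7.14×10^4 m/s.
K = ½mv² = 0.5·(3.34×10^-27)·(7.14×10^4)² = 8.49×10^-18 J = 53.1 eV.

K ≈ 53.1 eV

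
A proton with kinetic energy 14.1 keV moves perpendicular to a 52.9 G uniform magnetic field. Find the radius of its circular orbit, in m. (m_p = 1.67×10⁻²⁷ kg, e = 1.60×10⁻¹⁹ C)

Convert the energy: K = 14.1 keV = 2.26×10^-15 J.
v = √(2K/m) = √(2·2.26×10^-15/1.67×10^-27) = 1.64×10^6 m/s.
r = mv/(qB) = (1.67×10^-27)(1.64×10^6) / [(1×1.60×10^-19)(5.29×10^-3)] = 3.24 m.

r ≈ 3.24 m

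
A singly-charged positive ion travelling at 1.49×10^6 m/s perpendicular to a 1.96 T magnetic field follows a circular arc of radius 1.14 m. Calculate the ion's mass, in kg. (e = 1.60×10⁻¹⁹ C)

m ≈ 2.40×10^-25 kg

qvB = mv²/r ⇒ m = qBr/v.
m = (1×1.60×10^-19)(1.96)(1.14) / (1.49×10^6) = 2.40×10^-25 kg.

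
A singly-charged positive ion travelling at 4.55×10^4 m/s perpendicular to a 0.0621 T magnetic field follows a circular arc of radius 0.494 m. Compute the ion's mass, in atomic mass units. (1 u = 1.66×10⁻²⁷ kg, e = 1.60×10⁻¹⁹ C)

qvB = mv²/r ⇒ m = qBr/v.
m = (1×1.60×10^-19)(0.0621)(0.494) / (4.55×10^4) = 1.08×10^-25 kg = 65.0 u.

m ≈ 65.0 u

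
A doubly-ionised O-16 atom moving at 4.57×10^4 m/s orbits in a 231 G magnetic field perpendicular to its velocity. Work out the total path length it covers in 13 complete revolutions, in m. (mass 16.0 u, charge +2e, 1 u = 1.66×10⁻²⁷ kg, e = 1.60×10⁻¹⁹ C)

r = mv/(qB) = 0.164 m, so one revolution covers 2πr = 1.03 m.
In 13 revolutions: L = 13·2πr = 13.4 m.

L ≈ 13.4 m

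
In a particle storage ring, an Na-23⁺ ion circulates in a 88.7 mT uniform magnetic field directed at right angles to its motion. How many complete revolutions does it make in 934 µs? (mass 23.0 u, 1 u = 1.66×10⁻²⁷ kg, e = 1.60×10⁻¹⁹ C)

N = 55

T = 2πm/(qB) = 2π(3.818×10^-26) / [(1×1.60×10^-19)(0.0887)] = 1.6903×10^-5 s.
N = t/T = 9.34×10^-4 / 1.6903×10^-5 ≈ 55.26, so 55 complete revolutions.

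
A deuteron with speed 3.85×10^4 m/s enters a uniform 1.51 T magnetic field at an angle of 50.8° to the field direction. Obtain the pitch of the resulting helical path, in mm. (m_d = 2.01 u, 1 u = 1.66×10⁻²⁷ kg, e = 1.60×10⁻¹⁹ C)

The velocity component along B is v∥ = v cos50.8° = 2.43×10^4 m/s.
The cyclotron period T = 2πm/(qB) = 8.68×10^-8 s is set by m, q, B alone.
Pitch = v∥·T = (2.43×10^4)(8.68×10^-8) = 2.11×10^-3 m.

pitch ≈ 2.11 mm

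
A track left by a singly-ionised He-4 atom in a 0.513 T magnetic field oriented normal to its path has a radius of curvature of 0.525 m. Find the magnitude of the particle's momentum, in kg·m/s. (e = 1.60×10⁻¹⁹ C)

Since qvB = mv²/r, the momentum p = mv = qBr.
p = (1×1.60×10^-19)(0.513)(0.525) = 4.31×10^-20 kg·m/s.

p ≈ 4.31×10^-20 kg·m/s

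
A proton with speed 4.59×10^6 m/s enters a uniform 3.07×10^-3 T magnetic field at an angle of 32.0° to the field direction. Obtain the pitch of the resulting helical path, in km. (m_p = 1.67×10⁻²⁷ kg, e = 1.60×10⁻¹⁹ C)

pitch ≈ 0.0832 km

The velocity component along B is v∥ = v cos32.0° = 3.89×10^6 m/s.
The cyclotron period T = 2πm/(qB) = 2.14×10^-5 s is set by m, q, B alone.
Pitch = v∥·T = (3.89×10^6)(2.14×10^-5) = 83.2 m.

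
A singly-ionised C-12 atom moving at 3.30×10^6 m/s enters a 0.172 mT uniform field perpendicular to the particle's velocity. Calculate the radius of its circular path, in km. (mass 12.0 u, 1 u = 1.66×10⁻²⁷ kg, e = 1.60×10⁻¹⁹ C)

r ≈ 2.39 km

The magnetic force provides the centripetal force: qvB = mv²/r, so r = mv/(qB).
r = (1.99×10^-26 kg)(3.30×10^6 m/s) / [(1×1.60×10^-19 C)(1.72×10^-4 T)] = 2390 m.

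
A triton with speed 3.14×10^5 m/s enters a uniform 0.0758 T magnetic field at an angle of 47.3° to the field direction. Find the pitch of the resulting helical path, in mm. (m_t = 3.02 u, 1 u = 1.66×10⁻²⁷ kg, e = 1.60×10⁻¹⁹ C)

The velocity component along B is v∥ = v cos47.3° = 2.13×10^5 m/s.
The cyclotron period T = 2πm/(qB) = 2.60×10^-6 s is set by m, q, B alone.
Pitch = v∥·T = (2.13×10^5)(2.60×10^-6) = 0.553 m.

pitch ≈ 553 mm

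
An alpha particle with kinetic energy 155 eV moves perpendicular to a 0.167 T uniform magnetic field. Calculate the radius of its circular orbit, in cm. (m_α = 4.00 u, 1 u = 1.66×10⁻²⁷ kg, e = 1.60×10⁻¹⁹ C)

Convert the energy: K = 155 eV = 2.48×10^-17 J.
v = √(2K/m) = √(2·2.48×10^-17/6.64×10^-27) = 8.64×10^4 m/s.
r = mv/(qB) = (6.64×10^-27)(8.64×10^4) / [(2×1.60×10^-19)(0.167)] = 0.0107 m.

r ≈ 1.07 cm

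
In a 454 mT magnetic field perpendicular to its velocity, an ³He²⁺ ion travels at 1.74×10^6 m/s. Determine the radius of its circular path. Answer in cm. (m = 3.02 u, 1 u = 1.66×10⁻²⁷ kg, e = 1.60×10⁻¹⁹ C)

r ≈ 6.00 cm

The magnetic force provides the centripetal force: qvB = mv²/r, so r = mv/(qB).
r = (5.01×10^-27 kg)(1.74×10^6 m/s) / [(2×1.60×10^-19 C)(0.454 T)] = 0.0600 m.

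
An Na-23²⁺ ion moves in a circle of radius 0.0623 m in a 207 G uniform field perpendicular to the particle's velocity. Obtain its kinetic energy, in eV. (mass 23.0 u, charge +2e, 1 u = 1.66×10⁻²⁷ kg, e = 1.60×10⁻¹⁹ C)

K ≈ 13.9 eV

v = qBr/m = (2×1.60×10^-19)(0.0207)(0.0623) / (3.82×10^-26) = 1.08×10^4 m/s.
K = ½mv² = 0.5·(3.82×10^-26)·(1.08×10^4)² = 2.23×10^-18 J = 13.9 eV.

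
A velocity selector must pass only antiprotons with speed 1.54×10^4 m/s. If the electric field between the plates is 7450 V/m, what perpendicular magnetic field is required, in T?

qE = qvB ⇒ B = E/v = (7450) / (1.54×10^4) = 0.484 T.

B ≈ 0.484 T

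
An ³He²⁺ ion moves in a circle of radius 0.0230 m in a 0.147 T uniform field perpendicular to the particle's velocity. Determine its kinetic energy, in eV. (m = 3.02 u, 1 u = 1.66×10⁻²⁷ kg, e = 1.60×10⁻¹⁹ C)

v = qBr/m = (2×1.60×10^-19)(0.147)(0.0230) / (5.01×10^-27) = 2.16×10^5 m/s.
K = ½mv² = 0.5·(5.01×10^-27)·(2.16×10^5)² = 1.17×10^-16 J = 730 eV.

K ≈ 730 eV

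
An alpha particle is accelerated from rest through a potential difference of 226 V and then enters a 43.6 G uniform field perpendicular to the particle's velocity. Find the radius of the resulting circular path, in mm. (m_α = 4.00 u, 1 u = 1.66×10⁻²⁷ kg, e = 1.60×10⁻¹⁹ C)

r ≈ 702 mm

The kinetic energy gained is K = qV = (2×1.60×10^-19)(226) = 7.23×10^-17 J.
v = √(2K/m) = 1.48×10^5 m/s.
r = mv/(qB) = (6.64×10^-27)(1.48×10^5) / [(2×1.60×10^-19)(4.36×10^-3)] = 0.702 m.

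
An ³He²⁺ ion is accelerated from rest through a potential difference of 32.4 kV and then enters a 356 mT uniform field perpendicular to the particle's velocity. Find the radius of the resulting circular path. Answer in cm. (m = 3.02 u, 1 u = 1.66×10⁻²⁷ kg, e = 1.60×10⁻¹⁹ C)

The kinetic energy gained is K = qV = (2×1.60×10^-19)(3.24×10^4) = 1.04×10^-14 J.
v = √(2K/m) = 2.03×10^6 m/s.
r = mv/(qB) = (5.01×10^-27)(2.03×10^6) / [(2×1.60×10^-19)(0.356)] = 0.0895 m.

r ≈ 8.95 cm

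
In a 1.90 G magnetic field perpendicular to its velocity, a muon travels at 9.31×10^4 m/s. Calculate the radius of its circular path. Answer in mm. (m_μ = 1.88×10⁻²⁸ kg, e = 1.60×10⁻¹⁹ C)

The magnetic force provides the centripetal force: qvB = mv²/r, so r = mv/(qB).
r = (1.88×10^-28 kg)(9.31×10^4 m/s) / [(1×1.60×10^-19 C)(1.90×10^-4 T)] = 0.576 m.

r ≈ 576 mm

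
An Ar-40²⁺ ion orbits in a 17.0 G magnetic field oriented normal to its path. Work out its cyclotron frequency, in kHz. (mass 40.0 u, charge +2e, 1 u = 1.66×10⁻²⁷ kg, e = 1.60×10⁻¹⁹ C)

f ≈ 1.30 kHz

f = qB/(2πm) = (2×1.60×10^-19)(1.70×10^-3) / [2π(6.64×10^-26)] = 1300 Hz.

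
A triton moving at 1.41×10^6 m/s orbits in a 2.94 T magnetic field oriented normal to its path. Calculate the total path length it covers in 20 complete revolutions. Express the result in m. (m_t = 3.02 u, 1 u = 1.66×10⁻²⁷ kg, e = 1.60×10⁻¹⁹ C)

r = mv/(qB) = 0.0150 m, so one revolution covers 2πr = 0.0944 m.
In 20 revolutions: L = 20·2πr = 1.89 m.

L ≈ 1.89 m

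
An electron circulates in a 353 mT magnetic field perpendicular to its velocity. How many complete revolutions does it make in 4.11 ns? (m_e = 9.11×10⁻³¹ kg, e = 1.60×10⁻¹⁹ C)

N = 40

T = 2πm/(qB) = 2π(9.11×10^-31) / [(1×1.60×10^-19)(0.353)] = 1.0135×10^-10 s.
N = t/T = 4.11×10^-9 / 1.0135×10^-10 ≈ 40.55, so 40 complete revolutions.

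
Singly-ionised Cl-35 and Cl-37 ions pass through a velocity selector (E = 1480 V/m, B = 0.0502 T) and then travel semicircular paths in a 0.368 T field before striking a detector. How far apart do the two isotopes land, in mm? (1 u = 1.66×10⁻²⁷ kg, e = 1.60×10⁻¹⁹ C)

Both emerge at v = E/B₁ = 2.95×10^4 m/s.
r = mv/(qB₂), so r₁ = 0.02909 m and r₂ = 0.03075 m, giving Δr = 1.66×10^-3 m.
After a semicircle each ion lands a diameter 2r from the entry slit, so the separation is 2Δr = 3.32×10^-3 m.

Δd ≈ 3.32 mm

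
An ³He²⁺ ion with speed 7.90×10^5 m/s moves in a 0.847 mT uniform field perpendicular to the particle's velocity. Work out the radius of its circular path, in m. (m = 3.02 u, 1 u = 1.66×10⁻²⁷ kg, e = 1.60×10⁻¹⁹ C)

The magnetic force provides the centripetal force: qvB = mv²/r, so r = mv/(qB).
r = (5.01×10^-27 kg)(7.90×10^5 m/s) / [(2×1.60×10^-19 C)(8.47×10^-4 T)] = 14.6 m.

r ≈ 14.6 m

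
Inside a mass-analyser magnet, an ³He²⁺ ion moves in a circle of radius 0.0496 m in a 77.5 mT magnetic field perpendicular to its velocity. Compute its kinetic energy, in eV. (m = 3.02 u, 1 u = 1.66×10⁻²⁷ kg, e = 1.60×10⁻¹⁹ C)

K ≈ 943 eV

v = qBr/m = (2×1.60×10^-19)(0.0775)(0.0496) / (5.01×10^-27) = 2.45×10^5 m/s.
K = ½mv² = 0.5·(5.01×10^-27)·(2.45×10^5)² = 1.51×10^-16 J = 943 eV.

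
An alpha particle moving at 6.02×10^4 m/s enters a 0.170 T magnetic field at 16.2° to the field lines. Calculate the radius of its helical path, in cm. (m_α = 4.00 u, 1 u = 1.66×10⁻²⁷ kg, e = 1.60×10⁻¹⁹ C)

r ≈ 0.205 cm

Only the perpendicular component v⊥ = v sin16.2° = 1.68×10^4 m/s is bent by the field.
r = m v⊥ /(qB) = (6.64×10^-27)(1.68×10^4) / [(2×1.60×10^-19)(0.170)] = 2.05×10^-3 m.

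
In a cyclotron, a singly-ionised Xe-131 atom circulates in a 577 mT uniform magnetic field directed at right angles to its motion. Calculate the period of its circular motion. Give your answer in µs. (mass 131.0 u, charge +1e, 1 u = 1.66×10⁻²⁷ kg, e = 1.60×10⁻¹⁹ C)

T ≈ 14.8 µs

The cyclotron period is independent of speed: T = 2πm/(qB).
T = 2π(2.17×10^-25) / [(1×1.60×10^-19)(0.577)] = 1.48×10^-5 s.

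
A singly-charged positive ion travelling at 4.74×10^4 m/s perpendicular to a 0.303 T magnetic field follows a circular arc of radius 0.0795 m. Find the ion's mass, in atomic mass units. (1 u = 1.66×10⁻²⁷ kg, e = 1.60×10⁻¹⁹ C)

m ≈ 49.0 u

qvB = mv²/r ⇒ m = qBr/v.
m = (1×1.60×10^-19)(0.303)(0.0795) / (4.74×10^4) = 8.13×10^-26 kg = 49.0 u.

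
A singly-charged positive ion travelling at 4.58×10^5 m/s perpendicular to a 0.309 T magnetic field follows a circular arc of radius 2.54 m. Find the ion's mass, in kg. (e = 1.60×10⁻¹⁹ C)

qvB = mv²/r ⇒ m = qBr/v.
m = (1×1.60×10^-19)(0.309)(2.54) / (4.58×10^5) = 2.74×10^-25 kg.

m ≈ 2.74×10^-25 kg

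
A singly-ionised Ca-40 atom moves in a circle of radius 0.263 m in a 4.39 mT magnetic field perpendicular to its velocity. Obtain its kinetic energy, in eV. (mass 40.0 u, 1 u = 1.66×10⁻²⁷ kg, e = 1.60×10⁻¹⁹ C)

v = qBr/m = (1×1.60×10^-19)(4.39×10^-3)(0.263) / (6.64×10^-26) = 2780 m/s.
K = ½mv² = 0.5·(6.64×10^-26)·(2780)² = 2.57×10^-19 J = 1.61 eV.

K ≈ 1.61 eV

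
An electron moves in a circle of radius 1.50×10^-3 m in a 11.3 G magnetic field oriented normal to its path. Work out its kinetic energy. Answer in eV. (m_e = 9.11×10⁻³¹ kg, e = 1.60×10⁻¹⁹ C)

K ≈ 0.252 eV

v = qBr/m = (1×1.60×10^-19)(1.13×10^-3)(1.50×10^-3) / (9.11×10^-31) = 2.98×10^5 m/s.
K = ½mv² = 0.5·(9.11×10^-31)·(2.98×10^5)² = 4.04×10^-20 J = 0.252 eV.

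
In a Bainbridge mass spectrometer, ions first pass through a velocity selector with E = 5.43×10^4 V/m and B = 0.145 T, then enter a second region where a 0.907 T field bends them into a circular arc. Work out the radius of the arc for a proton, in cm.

The selector passes v = E/B = 5.43×10^4/0.145 = 3.74×10^5 m/s.
In the deflection region, r = mv/(qB₂) = (1.67×10^-27)(3.74×10^5) / [(1×1.60×10^-19)(0.907)] = 4.31×10^-3 m.

r ≈ 0.431 cm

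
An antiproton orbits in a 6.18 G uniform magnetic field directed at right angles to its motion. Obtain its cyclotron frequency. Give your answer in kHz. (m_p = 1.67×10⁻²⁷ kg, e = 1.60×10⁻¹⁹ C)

f = qB/(2πm) = (1×1.60×10^-19)(6.18×10^-4) / [2π(1.67×10^-27)] = 9420 Hz.

f ≈ 9.42 kHz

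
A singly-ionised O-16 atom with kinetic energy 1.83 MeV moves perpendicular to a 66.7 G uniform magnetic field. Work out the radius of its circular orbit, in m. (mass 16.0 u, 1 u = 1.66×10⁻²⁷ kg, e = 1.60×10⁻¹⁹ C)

Convert the energy: K = 1.83 MeV = 2.93×10^-13 J.
v = √(2K/m) = √(2·2.93×10^-13/2.66×10^-26) = 4.70×10^6 m/s.
r = mv/(qB) = (2.66×10^-26)(4.70×10^6) / [(1×1.60×10^-19)(6.67×10^-3)] = 117 m.

r ≈ 117 m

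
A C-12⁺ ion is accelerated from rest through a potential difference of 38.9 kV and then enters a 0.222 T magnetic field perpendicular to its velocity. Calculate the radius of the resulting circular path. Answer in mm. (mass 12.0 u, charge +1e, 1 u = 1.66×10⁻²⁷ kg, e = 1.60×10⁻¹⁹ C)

r ≈ 443 mm

The kinetic energy gained is K = qV = (1×1.60×10^-19)(3.89×10^4) = 6.22×10^-15 J.
v = √(2K/m) = 7.91×10^5 m/s.
r = mv/(qB) = (1.99×10^-26)(7.91×10^5) / [(1×1.60×10^-19)(0.222)] = 0.443 m.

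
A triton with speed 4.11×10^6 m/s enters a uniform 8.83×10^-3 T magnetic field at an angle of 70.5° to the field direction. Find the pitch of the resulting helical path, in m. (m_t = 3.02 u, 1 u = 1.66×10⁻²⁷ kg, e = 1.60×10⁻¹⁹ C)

The velocity component along B is v∥ = v cos70.5° = 1.37×10^6 m/s.
The cyclotron period T = 2πm/(qB) = 2.23×10^-5 s is set by m, q, B alone.
Pitch = v∥·T = (1.37×10^6)(2.23×10^-5) = 30.6 m.

pitch ≈ 30.6 m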